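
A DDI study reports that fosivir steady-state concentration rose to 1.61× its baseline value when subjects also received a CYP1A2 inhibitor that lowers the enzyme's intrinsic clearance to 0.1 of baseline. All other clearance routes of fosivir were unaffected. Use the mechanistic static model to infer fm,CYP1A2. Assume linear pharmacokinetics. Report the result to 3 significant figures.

0.421

CL'/CL = 1 / 1.61 = 0.6211
0.1·fm + (1 − fm) = 0.6211
fm = (0.6211 − 1) / (0.1 − 1) = 0.421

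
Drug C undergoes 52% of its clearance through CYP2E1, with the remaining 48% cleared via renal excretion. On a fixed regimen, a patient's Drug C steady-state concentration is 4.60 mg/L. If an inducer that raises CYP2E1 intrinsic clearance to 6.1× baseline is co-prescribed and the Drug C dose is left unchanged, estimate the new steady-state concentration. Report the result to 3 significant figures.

The CYP2E1 pathway (52% of clearance) rises to 6.1× activity: 0.52 × 6.1 = 3.172.
Non-CYP routes (48%) are unchanged.
CL_new/CL_old = 3.172 + 0.48 = 3.652.
Steady-state concentration ∝ 1/CL, so new value = 4.60 / 3.652 = 1.26 mg/L.

1.26 mg/L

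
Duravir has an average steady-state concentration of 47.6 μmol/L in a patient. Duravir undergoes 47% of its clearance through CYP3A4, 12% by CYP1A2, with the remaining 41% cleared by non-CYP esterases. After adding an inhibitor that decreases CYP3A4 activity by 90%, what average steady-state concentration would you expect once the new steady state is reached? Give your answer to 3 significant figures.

The CYP3A4 pathway (47% of clearance) falls to 0.1× activity: 0.47 × 0.1 = 0.047.
CYP1A2 (12%) and the residual 41% are unaffected.
New clearance relative to baseline: 0.047 + 0.12 + 0.41 = 0.577.
Average steady-state concentration ∝ 1/CL, so new value = 47.6 / 0.577 = 82.5 μmol/L.

82.5 μmol/L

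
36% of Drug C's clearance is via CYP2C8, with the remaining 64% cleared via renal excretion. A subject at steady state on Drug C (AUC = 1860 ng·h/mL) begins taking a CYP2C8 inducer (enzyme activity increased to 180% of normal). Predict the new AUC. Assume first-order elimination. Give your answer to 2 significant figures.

1.4 × 10³ ng·h/mL

The CYP2C8 pathway (36% of clearance) increases to 1.8× activity: 0.36 × 1.8 = 0.648.
The remaining 64% of clearance is unaffected.
New clearance relative to baseline: 0.648 + 0.64 = 1.288.
AUC ∝ 1/CL, so new value = 1860 / 1.288 = 1.4 × 10³ ng·h/mL.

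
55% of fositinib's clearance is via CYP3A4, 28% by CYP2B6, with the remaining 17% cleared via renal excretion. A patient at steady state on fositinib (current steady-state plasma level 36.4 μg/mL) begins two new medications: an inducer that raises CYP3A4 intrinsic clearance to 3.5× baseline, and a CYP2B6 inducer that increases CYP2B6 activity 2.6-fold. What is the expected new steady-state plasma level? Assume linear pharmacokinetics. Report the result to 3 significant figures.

The CYP3A4 pathway (55% of clearance) is boosted to 3.5× activity: 0.55 × 3.5 = 1.925.
The CYP2B6 pathway (28% of clearance) rises to 2.6× activity: 0.28 × 2.6 = 0.728.
Non-CYP routes (17%) are unchanged.
New clearance relative to baseline: 1.925 + 0.728 + 0.17 = 2.823.
Steady-state plasma level ∝ 1/CL: new value = 36.4 / 2.823 = 12.9 μg/mL.

12.9 μg/mL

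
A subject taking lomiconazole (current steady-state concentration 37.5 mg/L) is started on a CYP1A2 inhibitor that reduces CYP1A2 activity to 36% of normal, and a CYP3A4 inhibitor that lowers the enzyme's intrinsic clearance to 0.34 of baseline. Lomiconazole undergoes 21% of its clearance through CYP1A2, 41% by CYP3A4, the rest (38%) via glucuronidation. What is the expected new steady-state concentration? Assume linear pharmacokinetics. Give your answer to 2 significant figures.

The CYP1A2 pathway (21% of clearance) is reduced to 0.36× activity: 0.21 × 0.36 = 0.0756.
The CYP3A4 pathway (41% of clearance) falls to 0.34× activity: 0.41 × 0.34 = 0.1394.
Non-CYP routes (38%) are unchanged.
New clearance relative to baseline: 0.0756 + 0.1394 + 0.38 = 0.595.
Dividing the baseline by the relative clearance: 37.5 / 0.595 = 63 mg/L.

63 mg/L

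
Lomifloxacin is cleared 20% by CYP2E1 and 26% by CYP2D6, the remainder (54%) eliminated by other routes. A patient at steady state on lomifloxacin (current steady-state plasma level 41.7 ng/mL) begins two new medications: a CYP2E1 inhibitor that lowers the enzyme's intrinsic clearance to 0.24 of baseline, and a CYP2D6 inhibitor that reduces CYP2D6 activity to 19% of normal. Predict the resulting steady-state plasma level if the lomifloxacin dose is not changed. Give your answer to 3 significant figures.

65.4 ng/mL

CYP2E1: 0.2 × 0.24 = 0.048
CYP2D6: 0.26 × 0.19 = 0.0494
Other: 0.54 (unchanged)
New clearance relative to baseline: 0.048 + 0.0494 + 0.54 = 0.6374.
Dividing the baseline by the relative clearance: 41.7 / 0.6374 = 65.4 ng/mL.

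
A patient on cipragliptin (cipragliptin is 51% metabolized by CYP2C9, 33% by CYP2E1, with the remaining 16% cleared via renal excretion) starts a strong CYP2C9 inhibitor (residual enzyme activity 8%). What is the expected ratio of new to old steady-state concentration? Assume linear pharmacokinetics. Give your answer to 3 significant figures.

1.88

The CYP2C9 pathway (51% of clearance) is reduced to 0.08× activity: 0.51 × 0.08 = 0.0408.
CYP2E1 (33%) and the residual 16% are unaffected.
CL_new/CL_old = 0.0408 + 0.33 + 0.16 = 0.5308.
Since steady-state concentration ∝ 1/CL, the ratio is 1 / 0.5308 = 1.88.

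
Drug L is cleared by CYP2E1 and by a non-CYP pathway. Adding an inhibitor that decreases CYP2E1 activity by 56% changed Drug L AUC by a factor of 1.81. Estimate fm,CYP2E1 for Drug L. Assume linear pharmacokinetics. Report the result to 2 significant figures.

Write x for the fraction cleared via CYP2E1. The observed AUC change means clearance fell to 1/1.81 = 0.5525 of baseline.
Setting x·0.44 + (1 − x) = 0.5525 and solving: x = (0.5525 − 1)/(0.44 − 1) = 0.80.

0.80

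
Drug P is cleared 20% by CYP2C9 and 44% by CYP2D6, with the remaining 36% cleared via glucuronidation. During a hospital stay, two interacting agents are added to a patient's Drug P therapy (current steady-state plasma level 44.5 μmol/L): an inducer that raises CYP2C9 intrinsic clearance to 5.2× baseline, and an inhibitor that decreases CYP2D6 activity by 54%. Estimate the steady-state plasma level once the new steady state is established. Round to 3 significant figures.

The CYP2C9 pathway (20% of clearance) increases to 5.2× activity: 0.2 × 5.2 = 1.04.
The CYP2D6 pathway (44% of clearance) drops to 0.46× activity: 0.44 × 0.46 = 0.2024.
The remaining 36% of clearance is unaffected.
Relative clearance = 1.04 + 0.2024 + 0.36 = 1.6024.
Dividing the baseline by the relative clearance: 44.5 / 1.6024 = 27.8 μmol/L.

27.8 μmol/L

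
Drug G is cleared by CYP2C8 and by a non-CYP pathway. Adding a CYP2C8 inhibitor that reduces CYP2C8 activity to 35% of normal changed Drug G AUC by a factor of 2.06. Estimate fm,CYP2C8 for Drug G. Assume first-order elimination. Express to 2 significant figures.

Call the CYP2C8 fraction fm. After the interaction, CL_new/CL_old = fm × 0.35 + (1 − fm).
AUC ratio = 1 / (new CL fraction), so new CL fraction = 1 / 2.06 = 0.4854.
fm × 0.35 + 1 − fm = 0.4854  ⇒  fm × (0.35 − 1) = −0.5146  ⇒  fm = 0.79.

0.79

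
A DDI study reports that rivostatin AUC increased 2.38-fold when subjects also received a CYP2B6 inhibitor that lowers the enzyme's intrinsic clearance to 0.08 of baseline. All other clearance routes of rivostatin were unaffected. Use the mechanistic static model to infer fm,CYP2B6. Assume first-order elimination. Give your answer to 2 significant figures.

Call the CYP2B6 fraction fm. After the interaction, CL_new/CL_old = fm × 0.08 + (1 − fm).
AUC ratio = 1 / (new CL fraction), so new CL fraction = 1 / 2.38 = 0.4202.
fm × 0.08 + 1 − fm = 0.4202  ⇒  fm × (0.08 − 1) = −0.5798  ⇒  fm = 0.63.

0.63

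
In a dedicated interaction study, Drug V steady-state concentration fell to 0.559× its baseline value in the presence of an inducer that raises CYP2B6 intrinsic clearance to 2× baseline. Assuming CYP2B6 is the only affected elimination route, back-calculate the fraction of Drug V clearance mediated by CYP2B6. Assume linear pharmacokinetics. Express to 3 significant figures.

0.789

CL'/CL = 1 / 0.559 = 1.789
2·fm + (1 − fm) = 1.789
fm = (1.789 − 1) / (2 − 1) = 0.789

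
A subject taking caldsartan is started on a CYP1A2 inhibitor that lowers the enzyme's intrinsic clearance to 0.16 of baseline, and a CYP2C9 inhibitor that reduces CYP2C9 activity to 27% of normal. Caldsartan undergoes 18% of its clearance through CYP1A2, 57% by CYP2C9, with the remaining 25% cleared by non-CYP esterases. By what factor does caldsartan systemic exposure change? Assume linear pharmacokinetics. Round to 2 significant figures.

The CYP1A2 pathway (18% of clearance) drops to 0.16× activity: 0.18 × 0.16 = 0.0288.
The CYP2C9 pathway (57% of clearance) is reduced to 0.27× activity: 0.57 × 0.27 = 0.1539.
The remaining 25% of clearance is unaffected.
New clearance relative to baseline: 0.0288 + 0.1539 + 0.25 = 0.4327.
Because systemic exposure varies inversely with clearance, the combined effect is 1 / 0.4327 = 2.3.

2.3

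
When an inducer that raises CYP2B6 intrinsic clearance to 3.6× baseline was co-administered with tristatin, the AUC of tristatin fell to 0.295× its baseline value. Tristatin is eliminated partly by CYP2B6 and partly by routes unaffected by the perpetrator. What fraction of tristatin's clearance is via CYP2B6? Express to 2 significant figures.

0.92

Let x = fm,CYP2B6. Because AUC ∝ 1/CL, relative clearance rose to 1/0.295 = 3.39.
Only the CYP2B6 route changed, so 3.39 = x·3.6 + (1 − x), giving x = 0.92.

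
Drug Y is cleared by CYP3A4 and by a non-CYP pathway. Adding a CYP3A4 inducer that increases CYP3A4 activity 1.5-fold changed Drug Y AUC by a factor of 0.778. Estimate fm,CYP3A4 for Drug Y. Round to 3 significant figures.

0.571

CL'/CL = 1 / 0.778 = 1.285
1.5·fm + (1 − fm) = 1.285
fm = (1.285 − 1) / (1.5 − 1) = 0.571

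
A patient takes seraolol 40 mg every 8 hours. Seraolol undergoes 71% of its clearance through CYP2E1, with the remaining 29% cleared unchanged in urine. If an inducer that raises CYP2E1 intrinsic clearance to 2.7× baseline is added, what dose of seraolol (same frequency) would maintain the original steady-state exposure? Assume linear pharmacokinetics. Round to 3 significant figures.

The CYP2E1 pathway (71% of clearance) rises to 2.7× activity: 0.71 × 2.7 = 1.917.
The remaining 29% of clearance is unaffected.
New clearance relative to baseline: 1.917 + 0.29 = 2.207.
Css,avg = (dose rate)/CL, so holding Css fixed requires dose ∝ CL: 40 × 2.207 = 88.3 mg.

88.3 mg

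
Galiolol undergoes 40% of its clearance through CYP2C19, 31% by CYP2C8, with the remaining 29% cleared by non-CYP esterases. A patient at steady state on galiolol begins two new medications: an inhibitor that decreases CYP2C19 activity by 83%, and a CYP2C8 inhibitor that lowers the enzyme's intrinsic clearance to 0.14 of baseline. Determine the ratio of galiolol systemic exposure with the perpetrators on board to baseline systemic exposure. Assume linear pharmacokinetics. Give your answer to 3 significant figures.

CYP2C19: 0.4 × 0.17 = 0.068
CYP2C8: 0.31 × 0.14 = 0.0434
Other: 0.29 (unchanged)
CL_new/CL_old = 0.068 + 0.0434 + 0.29 = 0.4014.
Because systemic exposure varies inversely with clearance, the combined effect is 1 / 0.4014 = 2.49.

2.49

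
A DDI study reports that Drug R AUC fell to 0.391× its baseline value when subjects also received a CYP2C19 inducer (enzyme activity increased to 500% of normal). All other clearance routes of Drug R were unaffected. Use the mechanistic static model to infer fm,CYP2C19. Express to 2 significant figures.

CL'/CL = 1 / 0.391 = 2.558
5·fm + (1 − fm) = 2.558
fm = (2.558 − 1) / (5 − 1) = 0.39

0.39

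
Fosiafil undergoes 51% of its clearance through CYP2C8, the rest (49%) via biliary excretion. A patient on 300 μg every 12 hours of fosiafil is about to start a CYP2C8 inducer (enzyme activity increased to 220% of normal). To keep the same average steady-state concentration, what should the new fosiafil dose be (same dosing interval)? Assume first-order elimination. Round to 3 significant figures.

484 μg

CYP2C8: 0.51 × 2.2 = 1.122
Other: 0.49 (unchanged)
CL_new/CL_old = 1.122 + 0.49 = 1.612.
Css,avg = (dose rate)/CL, so holding Css fixed requires dose ∝ CL: 300 × 1.612 = 484 μg.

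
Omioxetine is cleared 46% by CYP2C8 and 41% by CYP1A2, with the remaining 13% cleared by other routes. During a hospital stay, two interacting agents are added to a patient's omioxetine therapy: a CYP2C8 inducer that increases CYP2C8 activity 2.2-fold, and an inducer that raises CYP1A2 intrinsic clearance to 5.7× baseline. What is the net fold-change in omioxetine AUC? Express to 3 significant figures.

0.287

CYP2C8: 0.46 × 2.2 = 1.012
CYP1A2: 0.41 × 5.7 = 2.337
Other: 0.13 (unchanged)
CL_new/CL_old = 1.012 + 2.337 + 0.13 = 3.479.
AUC ∝ 1/CL: fold-change = 1 / 3.479 = 0.287.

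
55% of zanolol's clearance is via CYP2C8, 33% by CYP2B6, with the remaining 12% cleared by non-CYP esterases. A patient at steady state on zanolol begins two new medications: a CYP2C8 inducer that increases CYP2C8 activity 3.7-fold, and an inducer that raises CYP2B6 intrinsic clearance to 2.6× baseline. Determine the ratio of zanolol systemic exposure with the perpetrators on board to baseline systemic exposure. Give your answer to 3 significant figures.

CYP2C8: 0.55 × 3.7 = 2.035
CYP2B6: 0.33 × 2.6 = 0.858
Other: 0.12 (unchanged)
Relative clearance = 2.035 + 0.858 + 0.12 = 3.013.
Net systemic exposure ratio = 1 / 3.013 = 0.332.

0.332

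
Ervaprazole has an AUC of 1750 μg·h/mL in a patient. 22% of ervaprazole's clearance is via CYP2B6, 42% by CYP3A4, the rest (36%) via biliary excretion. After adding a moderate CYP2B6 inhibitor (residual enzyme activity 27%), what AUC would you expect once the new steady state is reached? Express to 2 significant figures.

2.1 × 10³ μg·h/mL

CYP2B6: 0.22 × 0.27 = 0.0594
CYP3A4: 0.42 (unchanged)
Other: 0.36 (unchanged)
New clearance relative to baseline: 0.0594 + 0.42 + 0.36 = 0.8394.
AUC ∝ 1/CL, so new value = 1750 / 0.8394 = 2.1 × 10³ μg·h/mL.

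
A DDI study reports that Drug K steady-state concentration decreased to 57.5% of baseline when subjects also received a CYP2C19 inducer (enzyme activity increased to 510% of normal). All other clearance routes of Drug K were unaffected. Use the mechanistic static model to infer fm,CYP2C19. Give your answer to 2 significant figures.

Write x for the fraction cleared via CYP2C19. The observed steady-state concentration change means clearance rose to 1/0.575 = 1.739 of baseline.
Only the CYP2C19 route changed, so 1.739 = x·5.1 + (1 − x), giving x = 0.18.

0.18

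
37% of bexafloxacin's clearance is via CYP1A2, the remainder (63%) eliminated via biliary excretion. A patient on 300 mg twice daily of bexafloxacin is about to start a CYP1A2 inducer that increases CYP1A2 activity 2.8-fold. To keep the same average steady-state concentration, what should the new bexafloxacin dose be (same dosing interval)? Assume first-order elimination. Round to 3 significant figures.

CYP1A2: 0.37 × 2.8 = 1.036
Other: 0.63 (unchanged)
Relative clearance = 1.036 + 0.63 = 1.666.
Exposure is unchanged when dose changes in proportion to clearance. New dose = 300 mg × 1.666 = 500 mg.

500 mg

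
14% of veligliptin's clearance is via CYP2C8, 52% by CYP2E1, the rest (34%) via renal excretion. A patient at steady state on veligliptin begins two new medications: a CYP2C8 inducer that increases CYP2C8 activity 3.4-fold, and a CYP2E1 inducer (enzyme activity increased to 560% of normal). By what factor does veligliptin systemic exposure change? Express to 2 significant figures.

0.27

CYP2C8: 0.14 × 3.4 = 0.476
CYP2E1: 0.52 × 5.6 = 2.912
Other: 0.34 (unchanged)
CL_new/CL_old = 0.476 + 2.912 + 0.34 = 3.728.
Net systemic exposure ratio = 1 / 3.728 = 0.27.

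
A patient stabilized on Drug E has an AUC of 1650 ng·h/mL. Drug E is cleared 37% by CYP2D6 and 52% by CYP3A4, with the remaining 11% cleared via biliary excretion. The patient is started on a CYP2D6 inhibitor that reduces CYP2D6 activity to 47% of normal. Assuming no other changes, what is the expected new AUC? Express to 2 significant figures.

2.1 × 10³ ng·h/mL

The CYP2D6 pathway (37% of clearance) drops to 0.47× activity: 0.37 × 0.47 = 0.1739.
CYP3A4 (52%) and the residual 11% are unaffected.
Relative clearance = 0.1739 + 0.52 + 0.11 = 0.8039.
AUC ∝ 1/CL, so new value = 1650 / 0.8039 = 2.1 × 10³ ng·h/mL.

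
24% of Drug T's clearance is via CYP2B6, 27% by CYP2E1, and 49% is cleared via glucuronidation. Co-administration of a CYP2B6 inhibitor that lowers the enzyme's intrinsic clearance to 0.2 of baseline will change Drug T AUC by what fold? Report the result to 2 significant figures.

1.2

The CYP2B6 pathway (24% of clearance) falls to 0.2× activity: 0.24 × 0.2 = 0.048.
CYP2E1 (27%) and the residual 49% are unaffected.
CL_new/CL_old = 0.048 + 0.27 + 0.49 = 0.808.
AUC is inversely proportional to clearance, so the fold-change is 1 / 0.808 = 1.2.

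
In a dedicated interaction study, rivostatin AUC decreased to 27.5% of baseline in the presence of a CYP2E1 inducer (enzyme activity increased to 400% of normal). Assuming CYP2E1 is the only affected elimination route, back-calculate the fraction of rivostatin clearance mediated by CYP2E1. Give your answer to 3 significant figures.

Let fm be the CYP2E1 fraction. New clearance relative to baseline = fm × 4 + (1 − fm).
AUC ratio = 1 / (new CL fraction), so new CL fraction = 1 / 0.275 = 3.636.
fm × 4 + 1 − fm = 3.636  ⇒  fm × (4 − 1) = 2.636  ⇒  fm = 0.879.

0.879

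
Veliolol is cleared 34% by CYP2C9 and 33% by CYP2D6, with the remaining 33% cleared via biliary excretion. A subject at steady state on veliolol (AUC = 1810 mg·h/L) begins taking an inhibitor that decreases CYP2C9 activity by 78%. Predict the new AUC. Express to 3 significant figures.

The CYP2C9 pathway (34% of clearance) drops to 0.22× activity: 0.34 × 0.22 = 0.0748.
CYP2D6 (33%) and the residual 33% are unaffected.
CL_new/CL_old = 0.0748 + 0.33 + 0.33 = 0.7348.
New AUC = baseline ÷ relative clearance = 1810 / 0.7348 = 2.46 × 10³ mg·h/L.

2.46 × 10³ mg·h/L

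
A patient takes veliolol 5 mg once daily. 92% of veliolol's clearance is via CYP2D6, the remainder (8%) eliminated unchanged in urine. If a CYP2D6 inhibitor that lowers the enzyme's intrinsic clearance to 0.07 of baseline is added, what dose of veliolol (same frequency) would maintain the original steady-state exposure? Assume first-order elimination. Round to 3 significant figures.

0.722 mg

CYP2D6: 0.92 × 0.07 = 0.0644
Other: 0.08 (unchanged)
CL_new/CL_old = 0.0644 + 0.08 = 0.1444.
Exposure is unchanged when dose changes in proportion to clearance. New dose = 5 mg × 0.1444 = 0.722 mg.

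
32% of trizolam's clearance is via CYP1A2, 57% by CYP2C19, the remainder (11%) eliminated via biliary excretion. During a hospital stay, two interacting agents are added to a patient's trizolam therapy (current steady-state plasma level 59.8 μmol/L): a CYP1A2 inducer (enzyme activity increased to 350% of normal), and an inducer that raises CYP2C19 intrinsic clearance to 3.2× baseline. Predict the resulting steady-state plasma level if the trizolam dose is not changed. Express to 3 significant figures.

The CYP1A2 pathway (32% of clearance) increases to 3.5× activity: 0.32 × 3.5 = 1.12.
The CYP2C19 pathway (57% of clearance) rises to 3.2× activity: 0.57 × 3.2 = 1.824.
The remaining 11% of clearance is unaffected.
New clearance relative to baseline: 1.12 + 1.824 + 0.11 = 3.054.
Steady-state plasma level ∝ 1/CL: new value = 59.8 / 3.054 = 19.6 μmol/L.

19.6 μmol/L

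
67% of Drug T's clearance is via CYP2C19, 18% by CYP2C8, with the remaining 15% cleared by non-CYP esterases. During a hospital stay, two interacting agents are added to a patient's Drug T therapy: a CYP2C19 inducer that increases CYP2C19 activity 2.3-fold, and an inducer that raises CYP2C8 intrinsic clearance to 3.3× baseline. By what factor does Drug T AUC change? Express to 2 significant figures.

CYP2C19: 0.67 × 2.3 = 1.541
CYP2C8: 0.18 × 3.3 = 0.594
Other: 0.15 (unchanged)
CL_new/CL_old = 1.541 + 0.594 + 0.15 = 2.285.
Net AUC ratio = 1 / 2.285 = 0.44.

0.44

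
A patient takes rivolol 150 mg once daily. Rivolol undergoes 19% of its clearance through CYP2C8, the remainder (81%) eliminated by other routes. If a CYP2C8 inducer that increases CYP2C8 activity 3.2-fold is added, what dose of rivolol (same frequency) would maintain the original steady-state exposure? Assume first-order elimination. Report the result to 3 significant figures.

213 mg

The CYP2C8 pathway (19% of clearance) rises to 3.2× activity: 0.19 × 3.2 = 0.608.
Non-CYP routes (81%) are unchanged.
CL_new/CL_old = 0.608 + 0.81 = 1.418.
To maintain the same steady-state level, dose must scale with clearance: new dose = 150 × 1.418 = 213 mg.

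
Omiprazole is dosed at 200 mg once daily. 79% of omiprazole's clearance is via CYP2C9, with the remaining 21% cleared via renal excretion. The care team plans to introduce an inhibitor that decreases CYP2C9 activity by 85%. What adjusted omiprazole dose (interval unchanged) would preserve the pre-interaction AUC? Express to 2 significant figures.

66 mg

The CYP2C9 pathway (79% of clearance) is reduced to 0.15× activity: 0.79 × 0.15 = 0.1185.
The remaining 21% of clearance is unaffected.
Relative clearance = 0.1185 + 0.21 = 0.3285.
Css,avg = (dose rate)/CL, so holding Css fixed requires dose ∝ CL: 200 × 0.3285 = 66 mg.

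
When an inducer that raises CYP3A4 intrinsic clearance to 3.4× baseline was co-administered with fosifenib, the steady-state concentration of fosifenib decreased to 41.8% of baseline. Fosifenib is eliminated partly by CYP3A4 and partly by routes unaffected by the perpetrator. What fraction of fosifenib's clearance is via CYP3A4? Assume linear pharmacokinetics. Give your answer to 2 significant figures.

0.58

CL'/CL = 1 / 0.418 = 2.392
3.4·fm + (1 − fm) = 2.392
fm = (2.392 − 1) / (3.4 − 1) = 0.58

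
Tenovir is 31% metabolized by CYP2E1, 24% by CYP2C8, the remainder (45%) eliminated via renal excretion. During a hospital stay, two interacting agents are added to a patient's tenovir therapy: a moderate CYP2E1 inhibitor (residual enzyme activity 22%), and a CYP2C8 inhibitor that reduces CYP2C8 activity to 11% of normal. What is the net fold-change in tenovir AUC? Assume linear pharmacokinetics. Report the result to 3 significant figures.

The CYP2E1 pathway (31% of clearance) drops to 0.22× activity: 0.31 × 0.22 = 0.0682.
The CYP2C8 pathway (24% of clearance) is reduced to 0.11× activity: 0.24 × 0.11 = 0.0264.
Non-CYP routes (45%) are unchanged.
Relative clearance = 0.0682 + 0.0264 + 0.45 = 0.5446.
Net AUC ratio = 1 / 0.5446 = 1.84.

1.84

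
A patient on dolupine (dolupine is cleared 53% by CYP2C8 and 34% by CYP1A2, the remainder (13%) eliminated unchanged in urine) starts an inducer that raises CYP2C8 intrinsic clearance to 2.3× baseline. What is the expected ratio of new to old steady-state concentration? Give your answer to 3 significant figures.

0.592

The CYP2C8 pathway (53% of clearance) is boosted to 2.3× activity: 0.53 × 2.3 = 1.219.
CYP1A2 (34%) and the residual 13% are unaffected.
CL_new/CL_old = 1.219 + 0.34 + 0.13 = 1.689.
Since steady-state concentration ∝ 1/CL, the ratio is 1 / 1.689 = 0.592.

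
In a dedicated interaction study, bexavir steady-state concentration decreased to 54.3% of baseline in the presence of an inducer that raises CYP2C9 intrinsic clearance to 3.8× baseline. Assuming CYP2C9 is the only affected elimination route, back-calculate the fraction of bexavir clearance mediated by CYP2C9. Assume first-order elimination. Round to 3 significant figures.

0.301

Let x = fm,CYP2C9. Because steady-state concentration ∝ 1/CL, relative clearance rose to 1/0.543 = 1.842.
Setting x·3.8 + (1 − x) = 1.842 and solving: x = (1.842 − 1)/(3.8 − 1) = 0.301.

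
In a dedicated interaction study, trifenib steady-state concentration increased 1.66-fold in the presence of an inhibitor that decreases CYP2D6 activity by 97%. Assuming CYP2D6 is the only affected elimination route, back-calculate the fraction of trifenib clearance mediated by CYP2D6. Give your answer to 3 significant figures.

0.410

Let fm be the CYP2D6 fraction. New clearance relative to baseline = fm × 0.03 + (1 − fm).
Steady-state concentration ratio = 1 / (new CL fraction), so new CL fraction = 1 / 1.66 = 0.6024.
fm × 0.03 + 1 − fm = 0.6024  ⇒  fm × (0.03 − 1) = −0.3976  ⇒  fm = 0.410.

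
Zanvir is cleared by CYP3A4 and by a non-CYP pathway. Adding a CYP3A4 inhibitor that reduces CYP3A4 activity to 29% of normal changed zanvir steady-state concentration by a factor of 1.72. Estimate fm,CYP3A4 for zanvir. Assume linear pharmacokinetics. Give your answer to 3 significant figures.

0.590

Let x = fm,CYP3A4. Because steady-state concentration ∝ 1/CL, relative clearance fell to 1/1.72 = 0.5814.
Setting x·0.29 + (1 − x) = 0.5814 and solving: x = (0.5814 − 1)/(0.29 − 1) = 0.590.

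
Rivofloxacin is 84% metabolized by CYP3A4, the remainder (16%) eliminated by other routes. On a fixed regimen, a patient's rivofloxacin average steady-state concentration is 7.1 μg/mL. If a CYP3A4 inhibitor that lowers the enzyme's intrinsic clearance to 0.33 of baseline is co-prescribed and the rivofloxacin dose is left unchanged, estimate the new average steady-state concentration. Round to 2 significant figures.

16 μg/mL

The CYP3A4 pathway (84% of clearance) is reduced to 0.33× activity: 0.84 × 0.33 = 0.2772.
The remaining 16% of clearance is unaffected.
Relative clearance = 0.2772 + 0.16 = 0.4372.
New average steady-state concentration = baseline ÷ relative clearance = 7.1 / 0.4372 = 16 μg/mL.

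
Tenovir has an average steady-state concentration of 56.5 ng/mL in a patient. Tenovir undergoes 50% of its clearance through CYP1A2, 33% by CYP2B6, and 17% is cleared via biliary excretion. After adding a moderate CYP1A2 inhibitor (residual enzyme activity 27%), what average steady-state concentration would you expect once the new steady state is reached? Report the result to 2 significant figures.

The CYP1A2 pathway (50% of clearance) falls to 0.27× activity: 0.5 × 0.27 = 0.135.
CYP2B6 (33%) and the residual 17% are unaffected.
Relative clearance = 0.135 + 0.33 + 0.17 = 0.635.
New average steady-state concentration = baseline ÷ relative clearance = 56.5 / 0.635 = 89 ng/mL.

89 ng/mL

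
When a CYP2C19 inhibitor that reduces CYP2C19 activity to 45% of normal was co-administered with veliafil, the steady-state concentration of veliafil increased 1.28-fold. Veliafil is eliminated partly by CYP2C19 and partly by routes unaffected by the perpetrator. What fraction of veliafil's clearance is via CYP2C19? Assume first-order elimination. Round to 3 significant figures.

Let fm be the CYP2C19 fraction. New clearance relative to baseline = fm × 0.45 + (1 − fm).
Steady-state concentration ratio = 1 / (new CL fraction), so new CL fraction = 1 / 1.28 = 0.7812.
fm × 0.45 + 1 − fm = 0.7812  ⇒  fm × (0.45 − 1) = −0.2188  ⇒  fm = 0.398.

0.398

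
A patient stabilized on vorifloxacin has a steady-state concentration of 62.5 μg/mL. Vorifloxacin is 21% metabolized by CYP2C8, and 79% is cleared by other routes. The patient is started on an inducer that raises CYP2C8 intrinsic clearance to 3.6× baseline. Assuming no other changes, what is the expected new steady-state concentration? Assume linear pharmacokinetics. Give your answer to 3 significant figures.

40.4 μg/mL

CYP2C8: 0.21 × 3.6 = 0.756
Other: 0.79 (unchanged)
CL_new/CL_old = 0.756 + 0.79 = 1.546.
With dosing unchanged, steady-state concentration scales as 1/CL: 62.5 / 1.546 = 40.4 μg/mL.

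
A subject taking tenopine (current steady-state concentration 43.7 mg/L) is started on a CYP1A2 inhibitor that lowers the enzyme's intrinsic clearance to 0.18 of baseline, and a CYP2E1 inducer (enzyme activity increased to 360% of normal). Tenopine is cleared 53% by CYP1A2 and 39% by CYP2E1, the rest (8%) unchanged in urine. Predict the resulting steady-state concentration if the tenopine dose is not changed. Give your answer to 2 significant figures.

The CYP1A2 pathway (53% of clearance) falls to 0.18× activity: 0.53 × 0.18 = 0.0954.
The CYP2E1 pathway (39% of clearance) increases to 3.6× activity: 0.39 × 3.6 = 1.404.
The remaining 8% of clearance is unaffected.
New clearance relative to baseline: 0.0954 + 1.404 + 0.08 = 1.5794.
New steady-state concentration = 43.7 / 1.5794 = 28 mg/L (concentration scales inversely with clearance).

28 mg/L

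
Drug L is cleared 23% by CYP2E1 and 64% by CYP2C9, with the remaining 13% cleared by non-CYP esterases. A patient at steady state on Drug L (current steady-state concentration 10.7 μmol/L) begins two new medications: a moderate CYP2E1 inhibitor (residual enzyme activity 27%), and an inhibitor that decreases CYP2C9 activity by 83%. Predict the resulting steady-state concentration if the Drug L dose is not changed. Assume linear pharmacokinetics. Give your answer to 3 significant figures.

The CYP2E1 pathway (23% of clearance) falls to 0.27× activity: 0.23 × 0.27 = 0.0621.
The CYP2C9 pathway (64% of clearance) drops to 0.17× activity: 0.64 × 0.17 = 0.1088.
The remaining 13% of clearance is unaffected.
CL_new/CL_old = 0.0621 + 0.1088 + 0.13 = 0.3009.
Dividing the baseline by the relative clearance: 10.7 / 0.3009 = 35.6 μmol/L.

35.6 μmol/L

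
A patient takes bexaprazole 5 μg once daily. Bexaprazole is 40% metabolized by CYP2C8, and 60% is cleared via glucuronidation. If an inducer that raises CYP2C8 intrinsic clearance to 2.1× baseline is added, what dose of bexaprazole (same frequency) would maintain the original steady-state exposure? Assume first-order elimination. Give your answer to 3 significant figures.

7.20 μg

The CYP2C8 pathway (40% of clearance) increases to 2.1× activity: 0.4 × 2.1 = 0.84.
Non-CYP routes (60%) are unchanged.
Relative clearance = 0.84 + 0.6 = 1.44.
To maintain the same steady-state level, dose must scale with clearance: new dose = 5 × 1.44 = 7.20 μg.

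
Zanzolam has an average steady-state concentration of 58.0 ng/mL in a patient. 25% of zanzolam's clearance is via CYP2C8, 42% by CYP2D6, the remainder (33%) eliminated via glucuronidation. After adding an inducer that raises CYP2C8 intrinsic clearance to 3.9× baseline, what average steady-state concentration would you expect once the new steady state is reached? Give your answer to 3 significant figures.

33.6 ng/mL

The CYP2C8 pathway (25% of clearance) rises to 3.9× activity: 0.25 × 3.9 = 0.975.
CYP2D6 (42%) and the residual 33% are unaffected.
New clearance relative to baseline: 0.975 + 0.42 + 0.33 = 1.725.
New average steady-state concentration = baseline ÷ relative clearance = 58.0 / 1.725 = 33.6 ng/mL.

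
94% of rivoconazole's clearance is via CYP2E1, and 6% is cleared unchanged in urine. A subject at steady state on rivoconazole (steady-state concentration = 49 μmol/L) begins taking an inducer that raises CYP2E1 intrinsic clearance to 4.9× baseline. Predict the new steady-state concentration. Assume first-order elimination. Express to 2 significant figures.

11 μmol/L

CYP2E1: 0.94 × 4.9 = 4.606
Other: 0.06 (unchanged)
New clearance relative to baseline: 4.606 + 0.06 = 4.666.
New steady-state concentration = baseline ÷ relative clearance = 49 / 4.666 = 11 μmol/L.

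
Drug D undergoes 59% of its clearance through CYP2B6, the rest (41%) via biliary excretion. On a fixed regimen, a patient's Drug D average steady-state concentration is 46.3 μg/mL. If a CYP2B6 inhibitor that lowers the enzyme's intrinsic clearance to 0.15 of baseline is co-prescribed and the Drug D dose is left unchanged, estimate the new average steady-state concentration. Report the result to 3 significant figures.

92.9 μg/mL

The CYP2B6 pathway (59% of clearance) falls to 0.15× activity: 0.59 × 0.15 = 0.0885.
The remaining 41% of clearance is unaffected.
CL_new/CL_old = 0.0885 + 0.41 = 0.4985.
Average steady-state concentration ∝ 1/CL, so new value = 46.3 / 0.4985 = 92.9 μg/mL.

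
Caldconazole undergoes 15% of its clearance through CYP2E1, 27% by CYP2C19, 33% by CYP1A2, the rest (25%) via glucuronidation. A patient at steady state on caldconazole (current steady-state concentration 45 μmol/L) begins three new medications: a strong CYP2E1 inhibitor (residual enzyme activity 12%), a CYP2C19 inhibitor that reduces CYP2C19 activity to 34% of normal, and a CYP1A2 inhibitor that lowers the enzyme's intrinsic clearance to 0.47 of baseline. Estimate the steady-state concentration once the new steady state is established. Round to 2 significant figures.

87 μmol/L

The CYP2E1 pathway (15% of clearance) falls to 0.12× activity: 0.15 × 0.12 = 0.018.
The CYP2C19 pathway (27% of clearance) is reduced to 0.34× activity: 0.27 × 0.34 = 0.0918.
The CYP1A2 pathway (33% of clearance) falls to 0.47× activity: 0.33 × 0.47 = 0.1551.
The remaining 25% of clearance is unaffected.
Relative clearance = 0.018 + 0.0918 + 0.1551 + 0.25 = 0.5149.
Steady-state concentration ∝ 1/CL: new value = 45 / 0.5149 = 87 μmol/L.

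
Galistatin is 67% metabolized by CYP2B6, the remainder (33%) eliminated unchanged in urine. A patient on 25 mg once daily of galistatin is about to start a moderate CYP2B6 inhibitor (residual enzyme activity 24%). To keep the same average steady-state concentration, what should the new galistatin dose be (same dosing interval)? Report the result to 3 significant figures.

12.3 mg

The CYP2B6 pathway (67% of clearance) falls to 0.24× activity: 0.67 × 0.24 = 0.1608.
The remaining 33% of clearance is unaffected.
New clearance relative to baseline: 0.1608 + 0.33 = 0.4908.
To maintain the same steady-state level, dose must scale with clearance: new dose = 25 × 0.4908 = 12.3 mg.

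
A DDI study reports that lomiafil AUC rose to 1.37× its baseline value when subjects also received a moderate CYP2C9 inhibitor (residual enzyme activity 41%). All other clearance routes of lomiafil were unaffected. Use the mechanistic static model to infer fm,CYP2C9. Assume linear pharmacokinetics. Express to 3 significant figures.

Let fm be the CYP2C9 fraction. New clearance relative to baseline = fm × 0.41 + (1 − fm).
AUC ratio = 1 / (new CL fraction), so new CL fraction = 1 / 1.37 = 0.7299.
fm × 0.41 + 1 − fm = 0.7299  ⇒  fm × (0.41 − 1) = −0.2701  ⇒  fm = 0.458.

0.458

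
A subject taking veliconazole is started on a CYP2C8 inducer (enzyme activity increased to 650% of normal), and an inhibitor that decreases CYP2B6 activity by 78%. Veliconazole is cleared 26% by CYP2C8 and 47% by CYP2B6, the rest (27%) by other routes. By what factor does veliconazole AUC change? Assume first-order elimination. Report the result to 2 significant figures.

0.48

The CYP2C8 pathway (26% of clearance) is boosted to 6.5× activity: 0.26 × 6.5 = 1.69.
The CYP2B6 pathway (47% of clearance) is reduced to 0.22× activity: 0.47 × 0.22 = 0.1034.
The remaining 27% of clearance is unaffected.
New clearance relative to baseline: 1.69 + 0.1034 + 0.27 = 2.0634.
Net AUC ratio = 1 / 2.0634 = 0.48.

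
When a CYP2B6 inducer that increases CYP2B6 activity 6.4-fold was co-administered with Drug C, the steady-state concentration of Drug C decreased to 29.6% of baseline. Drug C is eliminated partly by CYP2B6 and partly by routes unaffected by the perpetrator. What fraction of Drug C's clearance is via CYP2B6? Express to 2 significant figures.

Write x for the fraction cleared via CYP2B6. The observed steady-state concentration change means clearance rose to 1/0.296 = 3.378 of baseline.
Setting x·6.4 + (1 − x) = 3.378 and solving: x = (3.378 − 1)/(6.4 − 1) = 0.44.

0.44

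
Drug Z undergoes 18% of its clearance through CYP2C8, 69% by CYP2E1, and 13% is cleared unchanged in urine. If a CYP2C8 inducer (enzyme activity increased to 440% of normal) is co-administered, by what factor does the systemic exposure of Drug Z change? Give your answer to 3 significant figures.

CYP2C8: 0.18 × 4.4 = 0.792
CYP2E1: 0.69 (unchanged)
Other: 0.13 (unchanged)
Relative clearance = 0.792 + 0.69 + 0.13 = 1.612.
Systemic exposure is inversely proportional to clearance, so the fold-change is 1 / 1.612 = 0.620.

0.620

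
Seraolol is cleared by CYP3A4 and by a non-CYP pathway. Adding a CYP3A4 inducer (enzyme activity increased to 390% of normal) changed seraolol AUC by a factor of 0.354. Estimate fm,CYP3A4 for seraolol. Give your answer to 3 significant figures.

Call the CYP3A4 fraction fm. After the interaction, CL_new/CL_old = fm × 3.9 + (1 − fm).
AUC ratio = 1 / (new CL fraction), so new CL fraction = 1 / 0.354 = 2.825.
fm × 3.9 + 1 − fm = 2.825  ⇒  fm × (3.9 − 1) = 1.825  ⇒  fm = 0.629.

0.629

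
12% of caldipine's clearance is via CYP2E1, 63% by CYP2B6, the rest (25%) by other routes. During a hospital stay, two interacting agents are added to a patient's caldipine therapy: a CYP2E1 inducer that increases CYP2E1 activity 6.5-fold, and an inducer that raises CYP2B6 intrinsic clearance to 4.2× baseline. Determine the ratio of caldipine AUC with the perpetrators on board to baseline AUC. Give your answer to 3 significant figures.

The CYP2E1 pathway (12% of clearance) rises to 6.5× activity: 0.12 × 6.5 = 0.78.
The CYP2B6 pathway (63% of clearance) increases to 4.2× activity: 0.63 × 4.2 = 2.646.
Non-CYP routes (25%) are unchanged.
Relative clearance = 0.78 + 2.646 + 0.25 = 3.676.
Net AUC ratio = 1 / 3.676 = 0.272.

0.272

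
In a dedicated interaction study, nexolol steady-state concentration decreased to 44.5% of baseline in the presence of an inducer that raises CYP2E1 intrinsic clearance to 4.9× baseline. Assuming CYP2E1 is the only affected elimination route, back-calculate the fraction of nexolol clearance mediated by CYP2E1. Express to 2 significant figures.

0.32

CL'/CL = 1 / 0.445 = 2.247
4.9·fm + (1 − fm) = 2.247
fm = (2.247 − 1) / (4.9 − 1) = 0.32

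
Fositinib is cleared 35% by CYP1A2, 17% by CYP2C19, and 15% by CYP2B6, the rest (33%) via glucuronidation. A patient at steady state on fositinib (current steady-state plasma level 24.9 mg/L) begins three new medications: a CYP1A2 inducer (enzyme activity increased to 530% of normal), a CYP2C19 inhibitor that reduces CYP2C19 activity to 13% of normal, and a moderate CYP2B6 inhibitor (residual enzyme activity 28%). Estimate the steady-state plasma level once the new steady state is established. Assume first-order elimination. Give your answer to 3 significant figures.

The CYP1A2 pathway (35% of clearance) rises to 5.3× activity: 0.35 × 5.3 = 1.855.
The CYP2C19 pathway (17% of clearance) falls to 0.13× activity: 0.17 × 0.13 = 0.0221.
The CYP2B6 pathway (15% of clearance) falls to 0.28× activity: 0.15 × 0.28 = 0.042.
Non-CYP routes (33%) are unchanged.
New clearance relative to baseline: 1.855 + 0.0221 + 0.042 + 0.33 = 2.2491.
Dividing the baseline by the relative clearance: 24.9 / 2.2491 = 11.1 mg/L.

11.1 mg/L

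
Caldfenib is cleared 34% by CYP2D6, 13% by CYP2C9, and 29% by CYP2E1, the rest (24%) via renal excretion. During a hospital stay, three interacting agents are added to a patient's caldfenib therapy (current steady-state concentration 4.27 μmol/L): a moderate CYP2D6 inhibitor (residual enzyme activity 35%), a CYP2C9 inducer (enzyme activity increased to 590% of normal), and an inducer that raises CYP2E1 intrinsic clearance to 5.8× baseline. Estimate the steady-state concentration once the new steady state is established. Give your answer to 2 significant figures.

The CYP2D6 pathway (34% of clearance) drops to 0.35× activity: 0.34 × 0.35 = 0.119.
The CYP2C9 pathway (13% of clearance) rises to 5.9× activity: 0.13 × 5.9 = 0.767.
The CYP2E1 pathway (29% of clearance) increases to 5.8× activity: 0.29 × 5.8 = 1.682.
The remaining 24% of clearance is unaffected.
New clearance relative to baseline: 0.119 + 0.767 + 1.682 + 0.24 = 2.808.
New steady-state concentration = 4.27 / 2.808 = 1.5 μmol/L (concentration scales inversely with clearance).

1.5 μmol/L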